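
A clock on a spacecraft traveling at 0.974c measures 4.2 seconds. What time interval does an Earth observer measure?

Proper time Δt₀ = 4.2 seconds
γ = 1/√(1 - 0.974²) = 4.414
Δt = γΔt₀ = 4.414 × 4.2 = 18.54 seconds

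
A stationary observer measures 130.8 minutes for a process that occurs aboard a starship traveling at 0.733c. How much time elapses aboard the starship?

Dilated time Δt = 130.8 minutes
γ = 1/√(1 - 0.733²) = 1.4701
Δt₀ = Δt/γ = 130.8/1.4701 = 88.97 minutes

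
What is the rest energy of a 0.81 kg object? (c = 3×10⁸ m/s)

c² = (3×10⁸)² = 9.000×10¹⁶ m²/s²
E₀ = mc² = 0.81 × 9.000×10¹⁶ = 7.290×10¹⁶ J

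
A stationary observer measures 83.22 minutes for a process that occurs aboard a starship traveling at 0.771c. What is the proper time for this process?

Dilated time Δt = 83.22 minutes
γ = 1/√(1 - 0.771²) = 1.5703
Δt₀ = Δt/γ = 83.22/1.5703 = 53.00 minutes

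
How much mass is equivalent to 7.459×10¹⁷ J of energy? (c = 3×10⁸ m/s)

From E = mc², we get m = E/c²
c² = (3×10⁸)² = 9×10¹⁶ m²/s²
m = 7.459×10¹⁷ / 9×10¹⁶ = 8.288 kg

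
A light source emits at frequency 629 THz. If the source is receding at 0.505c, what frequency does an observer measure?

β = v/c = 0.505
(1-β)/(1+β) = 0.495/1.505 = 0.3289
Doppler factor = √(0.3289) = 0.5735
f_obs = 629 × 0.5735 = 360.7 THz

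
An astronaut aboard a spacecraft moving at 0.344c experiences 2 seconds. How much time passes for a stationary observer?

Proper time Δt₀ = 2 seconds
γ = 1/√(1 - 0.344²) = 1.065
Δt = γΔt₀ = 1.065 × 2 = 2.130 seconds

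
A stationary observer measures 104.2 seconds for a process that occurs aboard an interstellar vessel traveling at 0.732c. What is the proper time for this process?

Dilated time Δt = 104.2 seconds
γ = 1/√(1 - 0.732²) = 1.4678
Δt₀ = Δt/γ = 104.2/1.4678 = 70.99 seconds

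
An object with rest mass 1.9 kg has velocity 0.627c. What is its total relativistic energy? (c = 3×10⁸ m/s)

γ = 1/√(1 - 0.627²) = 1.2837
mc² = 1.9 × (3×10⁸)² = 1.710×10¹⁷ J
E = γmc² = 1.2837 × 1.710×10¹⁷ = 2.195×10¹⁷ J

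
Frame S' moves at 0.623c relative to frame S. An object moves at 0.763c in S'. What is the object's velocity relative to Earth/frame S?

u = (u' + v)/(1 + u'v/c²)
Numerator: 0.763 + 0.623 = 1.386
Denominator: 1 + 0.475349 = 1.475349
u = 1.386/1.475349 = 0.9394c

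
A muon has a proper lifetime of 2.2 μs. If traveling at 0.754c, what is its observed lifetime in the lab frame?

Proper lifetime τ₀ = 2.2 μs
γ = 1/√(1 - 0.754²) = 1.5224
τ = γτ₀ = 1.5224 × 2.2 μs = 3.349 μs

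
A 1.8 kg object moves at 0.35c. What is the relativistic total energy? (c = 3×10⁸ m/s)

γ = 1/√(1 - 0.35²) = 1.0675
mc² = 1.8 × (3×10⁸)² = 1.620×10¹⁷ J
E = γmc² = 1.0675 × 1.620×10¹⁷ = 1.729×10¹⁷ J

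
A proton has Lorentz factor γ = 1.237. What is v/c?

From γ = 1/√(1 - v²/c²):
1/γ² = 1/1.237² = 0.6535
v²/c² = 1 - 0.6535 = 0.3465
v/c = √(0.3465) = 0.5886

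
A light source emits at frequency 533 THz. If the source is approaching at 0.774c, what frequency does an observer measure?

β = v/c = 0.774
(1+β)/(1-β) = 1.774/0.226 = 7.850
Doppler factor = √(7.850) = 2.802
f_obs = 533 × 2.802 = 1493 THz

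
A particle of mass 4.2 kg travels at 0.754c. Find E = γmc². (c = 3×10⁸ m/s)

γ = 1/√(1 - 0.754²) = 1.5224
mc² = 4.2 × (3×10⁸)² = 3.780×10¹⁷ J
E = γmc² = 1.5224 × 3.780×10¹⁷ = 5.755×10¹⁷ J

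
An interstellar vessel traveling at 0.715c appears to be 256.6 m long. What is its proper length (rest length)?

Contracted length L = 256.6 m
γ = 1/√(1 - 0.715²) = 1.4304
L₀ = γL = 1.4304 × 256.6 = 367.0 m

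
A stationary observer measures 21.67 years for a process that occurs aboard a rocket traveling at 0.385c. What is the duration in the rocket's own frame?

Dilated time Δt = 21.67 years
γ = 1/√(1 - 0.385²) = 1.0835
Δt₀ = Δt/γ = 21.67/1.0835 = 20.00 years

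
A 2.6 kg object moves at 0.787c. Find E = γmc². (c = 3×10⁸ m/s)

γ = 1/√(1 - 0.787²) = 1.621
mc² = 2.6 × (3×10⁸)² = 2.340×10¹⁷ J
E = γmc² = 1.621 × 2.340×10¹⁷ = 3.793×10¹⁷ J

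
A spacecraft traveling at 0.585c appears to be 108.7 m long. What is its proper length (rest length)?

Contracted length L = 108.7 m
γ = 1/√(1 - 0.585²) = 1.233
L₀ = γL = 1.233 × 108.7 = 134.0 m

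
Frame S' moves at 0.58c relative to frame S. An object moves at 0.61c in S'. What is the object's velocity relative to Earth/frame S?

u = (u' + v)/(1 + u'v/c²)
Numerator: 0.61 + 0.58 = 1.19
Denominator: 1 + 0.3538 = 1.3538
u = 1.19/1.3538 = 0.8790c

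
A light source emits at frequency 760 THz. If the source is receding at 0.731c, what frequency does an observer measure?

β = v/c = 0.731
(1-β)/(1+β) = 0.269/1.731 = 0.1554
Doppler factor = √(0.1554) = 0.3942
f_obs = 760 × 0.3942 = 299.6 THz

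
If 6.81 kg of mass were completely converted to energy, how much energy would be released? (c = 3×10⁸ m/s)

Using E = mc²:
c² = (3×10⁸)² = 9×10¹⁶ m²/s²
E = 6.81 × 9×10¹⁶ = 6.129×10¹⁷ J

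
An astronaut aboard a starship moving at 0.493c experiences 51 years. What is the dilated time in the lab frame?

Proper time Δt₀ = 51 years
γ = 1/√(1 - 0.493²) = 1.1494
Δt = γΔt₀ = 1.1494 × 51 = 58.62 years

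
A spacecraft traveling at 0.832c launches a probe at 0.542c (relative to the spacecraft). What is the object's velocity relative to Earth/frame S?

u = (u' + v)/(1 + u'v/c²)
Numerator: 0.542 + 0.832 = 1.374
Denominator: 1 + 0.450944 = 1.450944
u = 1.374/1.450944 = 0.9470c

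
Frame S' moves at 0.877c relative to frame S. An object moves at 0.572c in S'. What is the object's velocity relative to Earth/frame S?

u = (u' + v)/(1 + u'v/c²)
Numerator: 0.572 + 0.877 = 1.449
Denominator: 1 + 0.501644 = 1.501644
u = 1.449/1.501644 = 0.9649c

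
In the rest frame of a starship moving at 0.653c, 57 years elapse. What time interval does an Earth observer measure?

Proper time Δt₀ = 57 years
γ = 1/√(1 - 0.653²) = 1.3204
Δt = γΔt₀ = 1.3204 × 57 = 75.26 years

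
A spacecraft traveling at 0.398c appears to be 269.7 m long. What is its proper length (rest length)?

Contracted length L = 269.7 m
γ = 1/√(1 - 0.398²) = 1.090
L₀ = γL = 1.090 × 269.7 = 294.0 m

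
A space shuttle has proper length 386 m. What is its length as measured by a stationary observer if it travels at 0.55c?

Proper length L₀ = 386 m
γ = 1/√(1 - 0.55²) = 1.1974
L = L₀/γ = 386/1.1974 = 322.4 m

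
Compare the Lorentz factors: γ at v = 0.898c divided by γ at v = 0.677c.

γ₁ = 1/√(1 - 0.898²) = 2.273
γ₂ = 1/√(1 - 0.677²) = 1.359
γ₁/γ₂ = 2.273/1.359 = 1.673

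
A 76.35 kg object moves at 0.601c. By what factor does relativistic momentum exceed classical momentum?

p_rel = γmv, p_class = mv
Ratio = γ = 1/√(1 - 0.601²) = 1.251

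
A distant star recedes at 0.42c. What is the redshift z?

β = 0.42
(1+β)/(1-β) = 1.42/0.58 = 2.4483
√(2.4483) = 1.5647
z = 1.5647 - 1 = 0.5647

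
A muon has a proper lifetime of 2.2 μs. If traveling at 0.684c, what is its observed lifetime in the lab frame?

Proper lifetime τ₀ = 2.2 μs
γ = 1/√(1 - 0.684²) = 1.371
τ = γτ₀ = 1.371 × 2.2 μs = 3.016 μs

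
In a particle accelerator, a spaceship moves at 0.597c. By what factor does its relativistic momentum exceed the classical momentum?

p_rel = γmv, p_class = mv
Ratio = γ = 1/√(1 - 0.597²)
= 1/√(0.643591) = 1.247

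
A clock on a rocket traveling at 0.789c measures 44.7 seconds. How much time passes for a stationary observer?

Proper time Δt₀ = 44.7 seconds
γ = 1/√(1 - 0.789²) = 1.6276
Δt = γΔt₀ = 1.6276 × 44.7 = 72.75 seconds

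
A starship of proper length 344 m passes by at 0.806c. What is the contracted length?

Proper length L₀ = 344 m
γ = 1/√(1 - 0.806²) = 1.6894
L = L₀/γ = 344/1.6894 = 203.6 m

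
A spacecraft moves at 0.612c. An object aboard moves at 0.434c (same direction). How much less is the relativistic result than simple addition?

Classical: u' + v = 0.434 + 0.612 = 1.046c
Relativistic: u = (0.434 + 0.612)/(1 + 0.265608) = 1.046/1.265608 = 0.8265c
Difference: 1.046 - 0.8265 = 0.2195c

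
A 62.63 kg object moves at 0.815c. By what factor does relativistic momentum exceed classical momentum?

p_rel = γmv, p_class = mv
Ratio = γ = 1/√(1 - 0.815²) = 1.726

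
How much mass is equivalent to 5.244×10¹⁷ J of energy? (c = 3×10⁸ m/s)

From E = mc², we get m = E/c²
c² = (3×10⁸)² = 9×10¹⁶ m²/s²
m = 5.244×10¹⁷ / 9×10¹⁶ = 5.827 kg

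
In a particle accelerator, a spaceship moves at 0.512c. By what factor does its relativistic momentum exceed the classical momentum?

p_rel = γmv, p_class = mv
Ratio = γ = 1/√(1 - 0.512²)
= 1/√(0.737856) = 1.164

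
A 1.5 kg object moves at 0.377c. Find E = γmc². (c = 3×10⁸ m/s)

γ = 1/√(1 - 0.377²) = 1.080
mc² = 1.5 × (3×10⁸)² = 1.350×10¹⁷ J
E = γmc² = 1.080 × 1.350×10¹⁷ = 1.458×10¹⁷ J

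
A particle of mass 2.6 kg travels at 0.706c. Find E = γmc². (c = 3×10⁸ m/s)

γ = 1/√(1 - 0.706²) = 1.412
mc² = 2.6 × (3×10⁸)² = 2.340×10¹⁷ J
E = γmc² = 1.412 × 2.340×10¹⁷ = 3.304×10¹⁷ J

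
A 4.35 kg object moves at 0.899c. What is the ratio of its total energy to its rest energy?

E = γmc², E₀ = mc²
E/E₀ = γ = 1/√(1 - 0.899²) = 2.283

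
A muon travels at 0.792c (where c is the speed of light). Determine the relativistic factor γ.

v/c = 0.792, so (v/c)² = 0.627264
1 - (v/c)² = 0.372736
γ = 1/√(0.372736) = 1.638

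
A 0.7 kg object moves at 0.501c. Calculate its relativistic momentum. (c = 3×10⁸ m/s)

γ = 1/√(1 - 0.501²) = 1.1555
v = 0.501 × 3×10⁸ = 1.503×10⁸ m/s
p = γmv = 1.1555 × 0.7 × 1.503×10⁸ = 1.216×10⁸ kg·m/s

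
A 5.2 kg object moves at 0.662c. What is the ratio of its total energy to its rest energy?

E = γmc², E₀ = mc²
E/E₀ = γ = 1/√(1 - 0.662²) = 1.334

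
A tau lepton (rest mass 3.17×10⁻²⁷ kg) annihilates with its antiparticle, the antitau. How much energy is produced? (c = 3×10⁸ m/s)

Both particles have the same rest mass, so total mass = 2m
E = 2m·c² = 2 × 3.17×10⁻²⁷ × (3×10⁸)²
= 2 × 3.17×10⁻²⁷ × 9×10¹⁶
= 5.706×10⁻¹⁰ J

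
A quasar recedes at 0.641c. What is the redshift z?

β = 0.641
(1+β)/(1-β) = 1.641/0.359 = 4.571
√(4.571) = 2.138
z = 2.138 - 1 = 1.138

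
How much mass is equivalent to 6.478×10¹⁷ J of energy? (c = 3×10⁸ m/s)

From E = mc², we get m = E/c²
c² = (3×10⁸)² = 9×10¹⁶ m²/s²
m = 6.478×10¹⁷ / 9×10¹⁶ = 7.198 kg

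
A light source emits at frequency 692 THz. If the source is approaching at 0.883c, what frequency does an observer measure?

β = v/c = 0.883
(1+β)/(1-β) = 1.883/0.117 = 16.094
Doppler factor = √(16.094) = 4.012
f_obs = 692 × 4.012 = 2776 THz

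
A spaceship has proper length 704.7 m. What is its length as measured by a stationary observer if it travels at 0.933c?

Proper length L₀ = 704.7 m
γ = 1/√(1 - 0.933²) = 2.779
L = L₀/γ = 704.7/2.779 = 253.6 m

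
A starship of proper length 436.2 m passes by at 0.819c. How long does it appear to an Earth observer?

Proper length L₀ = 436.2 m
γ = 1/√(1 - 0.819²) = 1.743
L = L₀/γ = 436.2/1.743 = 250.3 m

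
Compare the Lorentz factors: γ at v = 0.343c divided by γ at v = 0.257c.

γ₁ = 1/√(1 - 0.343²) = 1.065
γ₂ = 1/√(1 - 0.257²) = 1.035
γ₁/γ₂ = 1.065/1.035 = 1.029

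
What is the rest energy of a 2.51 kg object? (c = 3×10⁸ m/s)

c² = (3×10⁸)² = 9.000×10¹⁶ m²/s²
E₀ = mc² = 2.51 × 9.000×10¹⁶ = 2.259×10¹⁷ J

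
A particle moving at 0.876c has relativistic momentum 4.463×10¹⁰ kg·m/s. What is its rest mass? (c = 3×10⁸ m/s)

γ = 1/√(1 - 0.876²) = 2.0734
v = 0.876 × 3×10⁸ = 2.628×10⁸ m/s
m = p/(γv) = 4.463×10¹⁰/(2.0734 × 2.628×10⁸) = 81.91 kg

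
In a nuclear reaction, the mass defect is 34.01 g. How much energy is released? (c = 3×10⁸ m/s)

Convert mass defect: Δm = 34.01 g = 0.03401 kg
E = Δm·c² = 0.03401 × (3×10⁸)²
= 0.03401 × 9×10¹⁶ = 3.061×10¹⁵ J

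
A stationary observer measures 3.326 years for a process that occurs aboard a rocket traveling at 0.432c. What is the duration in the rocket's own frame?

Dilated time Δt = 3.326 years
γ = 1/√(1 - 0.432²) = 1.1088
Δt₀ = Δt/γ = 3.326/1.1088 = 3.000 years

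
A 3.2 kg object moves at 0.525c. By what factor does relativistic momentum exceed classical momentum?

p_rel = γmv, p_class = mv
Ratio = γ = 1/√(1 - 0.525²) = 1.175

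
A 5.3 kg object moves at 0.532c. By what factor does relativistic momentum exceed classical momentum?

p_rel = γmv, p_class = mv
Ratio = γ = 1/√(1 - 0.532²) = 1.181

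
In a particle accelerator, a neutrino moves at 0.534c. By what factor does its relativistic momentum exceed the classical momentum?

p_rel = γmv, p_class = mv
Ratio = γ = 1/√(1 - 0.534²)
= 1/√(0.714844) = 1.183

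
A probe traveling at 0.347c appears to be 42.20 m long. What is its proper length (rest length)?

Contracted length L = 42.20 m
γ = 1/√(1 - 0.347²) = 1.0663
L₀ = γL = 1.0663 × 42.20 = 45.00 m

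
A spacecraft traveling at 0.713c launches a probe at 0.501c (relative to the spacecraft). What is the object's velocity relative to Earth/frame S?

u = (u' + v)/(1 + u'v/c²)
Numerator: 0.501 + 0.713 = 1.214
Denominator: 1 + 0.357213 = 1.357213
u = 1.214/1.357213 = 0.8945c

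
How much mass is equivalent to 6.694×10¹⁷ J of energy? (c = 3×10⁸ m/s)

From E = mc², we get m = E/c²
c² = (3×10⁸)² = 9×10¹⁶ m²/s²
m = 6.694×10¹⁷ / 9×10¹⁶ = 7.438 kg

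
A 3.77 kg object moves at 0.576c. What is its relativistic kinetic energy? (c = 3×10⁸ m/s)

γ = 1/√(1 - 0.576²) = 1.2233
γ - 1 = 0.2233
KE = (γ-1)mc² = 0.2233 × 3.77 × (3×10⁸)² = 7.577×10¹⁶ J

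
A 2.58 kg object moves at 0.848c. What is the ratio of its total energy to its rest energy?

E = γmc², E₀ = mc²
E/E₀ = γ = 1/√(1 - 0.848²) = 1.887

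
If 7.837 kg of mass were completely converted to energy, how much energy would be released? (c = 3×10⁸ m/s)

Using E = mc²:
c² = (3×10⁸)² = 9×10¹⁶ m²/s²
E = 7.837 × 9×10¹⁶ = 7.053×10¹⁷ J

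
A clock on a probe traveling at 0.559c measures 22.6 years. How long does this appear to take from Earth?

Proper time Δt₀ = 22.6 years
γ = 1/√(1 - 0.559²) = 1.206
Δt = γΔt₀ = 1.206 × 22.6 = 27.26 years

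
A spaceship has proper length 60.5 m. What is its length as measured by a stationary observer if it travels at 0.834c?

Proper length L₀ = 60.5 m
γ = 1/√(1 - 0.834²) = 1.8124
L = L₀/γ = 60.5/1.8124 = 33.38 m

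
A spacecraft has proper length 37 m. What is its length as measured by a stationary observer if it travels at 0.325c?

Proper length L₀ = 37 m
γ = 1/√(1 - 0.325²) = 1.0574
L = L₀/γ = 37/1.0574 = 34.99 m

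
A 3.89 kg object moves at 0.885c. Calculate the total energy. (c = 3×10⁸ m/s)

γ = 1/√(1 - 0.885²) = 2.1478
mc² = 3.89 × (3×10⁸)² = 3.501×10¹⁷ J
E = γmc² = 2.1478 × 3.501×10¹⁷ = 7.519×10¹⁷ J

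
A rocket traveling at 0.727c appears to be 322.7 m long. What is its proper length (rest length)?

Contracted length L = 322.7 m
γ = 1/√(1 - 0.727²) = 1.4564
L₀ = γL = 1.4564 × 322.7 = 470.0 m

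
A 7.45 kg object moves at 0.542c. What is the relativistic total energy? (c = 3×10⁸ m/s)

γ = 1/√(1 - 0.542²) = 1.190
mc² = 7.45 × (3×10⁸)² = 6.705×10¹⁷ J
E = γmc² = 1.190 × 6.705×10¹⁷ = 7.979×10¹⁷ J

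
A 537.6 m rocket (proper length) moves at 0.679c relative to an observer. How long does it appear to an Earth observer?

Proper length L₀ = 537.6 m
γ = 1/√(1 - 0.679²) = 1.362
L = L₀/γ = 537.6/1.362 = 394.7 m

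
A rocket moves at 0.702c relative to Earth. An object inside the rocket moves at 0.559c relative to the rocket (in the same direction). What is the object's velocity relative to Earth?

u = (u' + v)/(1 + u'v/c²)
Numerator: 0.559 + 0.702 = 1.261
Denominator: 1 + 0.392418 = 1.392418
u = 1.261/1.392418 = 0.9056c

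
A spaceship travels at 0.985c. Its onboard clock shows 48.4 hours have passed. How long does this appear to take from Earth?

Proper time Δt₀ = 48.4 hours
γ = 1/√(1 - 0.985²) = 5.795
Δt = γΔt₀ = 5.795 × 48.4 = 280.5 hours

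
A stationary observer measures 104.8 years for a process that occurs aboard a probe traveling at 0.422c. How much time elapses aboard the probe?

Dilated time Δt = 104.8 years
γ = 1/√(1 - 0.422²) = 1.103
Δt₀ = Δt/γ = 104.8/1.103 = 95.01 years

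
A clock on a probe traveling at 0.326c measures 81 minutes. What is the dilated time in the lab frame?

Proper time Δt₀ = 81 minutes
γ = 1/√(1 - 0.326²) = 1.0578
Δt = γΔt₀ = 1.0578 × 81 = 85.68 minutes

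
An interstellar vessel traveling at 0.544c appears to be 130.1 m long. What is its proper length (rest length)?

Contracted length L = 130.1 m
γ = 1/√(1 - 0.544²) = 1.19177
L₀ = γL = 1.19177 × 130.1 = 155.0 m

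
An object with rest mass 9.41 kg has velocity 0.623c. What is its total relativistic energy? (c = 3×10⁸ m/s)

γ = 1/√(1 - 0.623²) = 1.2784
mc² = 9.41 × (3×10⁸)² = 8.469×10¹⁷ J
E = γmc² = 1.2784 × 8.469×10¹⁷ = 1.083×10¹⁸ J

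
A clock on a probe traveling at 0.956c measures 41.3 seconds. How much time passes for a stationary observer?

Proper time Δt₀ = 41.3 seconds
γ = 1/√(1 - 0.956²) = 3.409
Δt = γΔt₀ = 3.409 × 41.3 = 140.8 seconds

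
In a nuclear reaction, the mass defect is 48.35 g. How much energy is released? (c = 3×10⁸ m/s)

Convert mass defect: Δm = 48.35 g = 0.04835 kg
E = Δm·c² = 0.04835 × (3×10⁸)²
= 0.04835 × 9×10¹⁶ = 4.352×10¹⁵ J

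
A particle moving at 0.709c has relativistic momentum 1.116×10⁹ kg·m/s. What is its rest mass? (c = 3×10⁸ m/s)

γ = 1/√(1 - 0.709²) = 1.418
v = 0.709 × 3×10⁸ = 2.127×10⁸ m/s
m = p/(γv) = 1.116×10⁹/(1.418 × 2.127×10⁸) = 3.700 kg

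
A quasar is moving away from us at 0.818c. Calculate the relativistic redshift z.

β = 0.818
(1+β)/(1-β) = 1.818/0.182 = 9.989
√(9.989) = 3.161
z = 3.161 - 1 = 2.161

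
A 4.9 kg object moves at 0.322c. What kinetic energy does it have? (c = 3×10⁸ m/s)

γ = 1/√(1 - 0.322²) = 1.05626
γ - 1 = 0.05626
KE = (γ-1)mc² = 0.05626 × 4.9 × (3×10⁸)² = 2.481×10¹⁶ J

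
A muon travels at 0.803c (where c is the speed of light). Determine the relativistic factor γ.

v/c = 0.803, so (v/c)² = 0.644809
1 - (v/c)² = 0.355191
γ = 1/√(0.355191) = 1.678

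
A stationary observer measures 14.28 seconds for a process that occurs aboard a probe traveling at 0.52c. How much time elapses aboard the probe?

Dilated time Δt = 14.28 seconds
γ = 1/√(1 - 0.52²) = 1.1707
Δt₀ = Δt/γ = 14.28/1.1707 = 12.20 seconds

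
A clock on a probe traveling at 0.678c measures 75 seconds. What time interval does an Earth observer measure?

Proper time Δt₀ = 75 seconds
γ = 1/√(1 - 0.678²) = 1.360
Δt = γΔt₀ = 1.360 × 75 = 102.0 seconds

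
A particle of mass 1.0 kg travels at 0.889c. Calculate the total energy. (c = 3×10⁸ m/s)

γ = 1/√(1 - 0.889²) = 2.1838
mc² = 1.0 × (3×10⁸)² = 9.000×10¹⁶ J
E = γmc² = 2.1838 × 9.000×10¹⁶ = 1.965×10¹⁷ J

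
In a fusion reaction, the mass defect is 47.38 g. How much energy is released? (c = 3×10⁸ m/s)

Convert mass defect: Δm = 47.38 g = 0.04738 kg
E = Δm·c² = 0.04738 × (3×10⁸)²
= 0.04738 × 9×10¹⁶ = 4.264×10¹⁵ J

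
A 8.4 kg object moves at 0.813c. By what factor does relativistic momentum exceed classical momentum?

p_rel = γmv, p_class = mv
Ratio = γ = 1/√(1 - 0.813²) = 1.717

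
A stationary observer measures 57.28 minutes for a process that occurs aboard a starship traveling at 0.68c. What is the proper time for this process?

Dilated time Δt = 57.28 minutes
γ = 1/√(1 - 0.68²) = 1.3639
Δt₀ = Δt/γ = 57.28/1.3639 = 42.00 minutes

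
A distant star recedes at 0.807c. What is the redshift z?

β = 0.807
(1+β)/(1-β) = 1.807/0.193 = 9.363
√(9.363) = 3.060
z = 3.060 - 1 = 2.060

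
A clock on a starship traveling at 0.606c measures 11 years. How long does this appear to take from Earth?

Proper time Δt₀ = 11 years
γ = 1/√(1 - 0.606²) = 1.257
Δt = γΔt₀ = 1.257 × 11 = 13.83 years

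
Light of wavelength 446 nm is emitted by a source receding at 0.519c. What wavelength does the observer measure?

β = 0.519
Wavelength Doppler factor = √(1.519/0.481) = √(3.158) = 1.7771
λ_obs = 446 × 1.7771 = 792.6 nm (redshift)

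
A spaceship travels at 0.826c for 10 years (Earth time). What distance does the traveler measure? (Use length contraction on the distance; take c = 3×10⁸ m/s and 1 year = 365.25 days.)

Earth distance: d = v × t = 0.826c × 10 yr = 7.820×10¹⁶ m
γ = 1.774
d' = d/γ = 7.820×10¹⁶/1.774 = 4.408×10¹⁶ m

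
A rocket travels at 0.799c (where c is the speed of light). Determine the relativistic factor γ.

v/c = 0.799, so (v/c)² = 0.638401
1 - (v/c)² = 0.361599
γ = 1/√(0.361599) = 1.663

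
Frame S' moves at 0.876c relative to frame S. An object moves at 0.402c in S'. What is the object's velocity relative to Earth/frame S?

u = (u' + v)/(1 + u'v/c²)
Numerator: 0.402 + 0.876 = 1.278
Denominator: 1 + 0.352152 = 1.352152
u = 1.278/1.352152 = 0.9452c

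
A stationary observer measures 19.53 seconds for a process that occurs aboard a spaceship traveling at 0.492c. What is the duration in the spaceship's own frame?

Dilated time Δt = 19.53 seconds
γ = 1/√(1 - 0.492²) = 1.149
Δt₀ = Δt/γ = 19.53/1.149 = 17.00 seconds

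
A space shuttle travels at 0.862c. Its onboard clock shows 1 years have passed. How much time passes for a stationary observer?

Proper time Δt₀ = 1 years
γ = 1/√(1 - 0.862²) = 1.973
Δt = γΔt₀ = 1.973 × 1 = 1.973 years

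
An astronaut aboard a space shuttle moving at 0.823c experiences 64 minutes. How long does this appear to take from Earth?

Proper time Δt₀ = 64 minutes
γ = 1/√(1 - 0.823²) = 1.7604
Δt = γΔt₀ = 1.7604 × 64 = 112.7 minutes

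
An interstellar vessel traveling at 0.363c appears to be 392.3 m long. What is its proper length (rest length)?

Contracted length L = 392.3 m
γ = 1/√(1 - 0.363²) = 1.0732
L₀ = γL = 1.0732 × 392.3 = 421.0 m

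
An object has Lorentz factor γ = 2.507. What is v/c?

From γ = 1/√(1 - v²/c²):
1/γ² = 1/2.507² = 0.1591
v²/c² = 1 - 0.1591 = 0.8409
v/c = √(0.8409) = 0.9170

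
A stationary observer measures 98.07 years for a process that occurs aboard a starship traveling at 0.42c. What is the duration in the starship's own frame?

Dilated time Δt = 98.07 years
γ = 1/√(1 - 0.42²) = 1.1019
Δt₀ = Δt/γ = 98.07/1.1019 = 89.00 years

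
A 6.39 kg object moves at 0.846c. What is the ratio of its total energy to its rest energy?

E = γmc², E₀ = mc²
E/E₀ = γ = 1/√(1 - 0.846²) = 1.876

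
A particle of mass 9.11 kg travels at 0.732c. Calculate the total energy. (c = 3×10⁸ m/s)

γ = 1/√(1 - 0.732²) = 1.4678
mc² = 9.11 × (3×10⁸)² = 8.199×10¹⁷ J
E = γmc² = 1.4678 × 8.199×10¹⁷ = 1.203×10¹⁸ J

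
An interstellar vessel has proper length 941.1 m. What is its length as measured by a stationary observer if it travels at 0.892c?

Proper length L₀ = 941.1 m
γ = 1/√(1 - 0.892²) = 2.2122
L = L₀/γ = 941.1/2.2122 = 425.4 m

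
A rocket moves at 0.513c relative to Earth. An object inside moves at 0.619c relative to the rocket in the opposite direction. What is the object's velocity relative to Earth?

Object's velocity in rocket frame is u' = -0.619c
u = (u' + v)/(1 + u'v/c²) = (v - 0.619)/(1 - 0.619·v/c²)
Numerator: 0.513 - 0.619 = -0.106
Denominator: 1 - 0.317547 = 0.682453
u = -0.106/0.682453 = -0.1553c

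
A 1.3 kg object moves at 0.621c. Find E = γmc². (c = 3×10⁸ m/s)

γ = 1/√(1 - 0.621²) = 1.276
mc² = 1.3 × (3×10⁸)² = 1.170×10¹⁷ J
E = γmc² = 1.276 × 1.170×10¹⁷ = 1.493×10¹⁷ J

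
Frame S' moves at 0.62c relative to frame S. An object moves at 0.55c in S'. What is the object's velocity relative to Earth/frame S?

u = (u' + v)/(1 + u'v/c²)
Numerator: 0.55 + 0.62 = 1.17
Denominator: 1 + 0.341 = 1.341
u = 1.17/1.341 = 0.8725c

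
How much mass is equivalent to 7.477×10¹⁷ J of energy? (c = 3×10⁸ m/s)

From E = mc², we get m = E/c²
c² = (3×10⁸)² = 9×10¹⁶ m²/s²
m = 7.477×10¹⁷ / 9×10¹⁶ = 8.308 kg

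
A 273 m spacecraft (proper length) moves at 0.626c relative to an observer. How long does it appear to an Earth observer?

Proper length L₀ = 273 m
γ = 1/√(1 - 0.626²) = 1.282
L = L₀/γ = 273/1.282 = 212.9 m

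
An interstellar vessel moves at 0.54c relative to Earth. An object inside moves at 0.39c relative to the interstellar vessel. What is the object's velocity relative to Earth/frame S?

u = (u' + v)/(1 + u'v/c²)
Numerator: 0.39 + 0.54 = 0.93
Denominator: 1 + 0.2106 = 1.2106
u = 0.93/1.2106 = 0.7682c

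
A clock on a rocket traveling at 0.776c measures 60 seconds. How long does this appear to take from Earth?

Proper time Δt₀ = 60 seconds
γ = 1/√(1 - 0.776²) = 1.5855
Δt = γΔt₀ = 1.5855 × 60 = 95.13 seconds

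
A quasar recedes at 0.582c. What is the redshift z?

β = 0.582
(1+β)/(1-β) = 1.582/0.418 = 3.7847
√(3.7847) = 1.9454
z = 1.9454 - 1 = 0.9454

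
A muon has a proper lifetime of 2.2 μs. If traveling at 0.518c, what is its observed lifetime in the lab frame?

Proper lifetime τ₀ = 2.2 μs
γ = 1/√(1 - 0.518²) = 1.169
τ = γτ₀ = 1.169 × 2.2 μs = 2.572 μs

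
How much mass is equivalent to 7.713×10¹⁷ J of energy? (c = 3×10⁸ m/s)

From E = mc², we get m = E/c²
c² = (3×10⁸)² = 9×10¹⁶ m²/s²
m = 7.713×10¹⁷ / 9×10¹⁶ = 8.570 kg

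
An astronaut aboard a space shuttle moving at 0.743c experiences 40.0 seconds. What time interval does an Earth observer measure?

Proper time Δt₀ = 40.0 seconds
γ = 1/√(1 - 0.743²) = 1.494
Δt = γΔt₀ = 1.494 × 40.0 = 59.76 seconds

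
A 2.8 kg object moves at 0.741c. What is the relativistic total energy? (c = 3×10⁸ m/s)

γ = 1/√(1 - 0.741²) = 1.4892
mc² = 2.8 × (3×10⁸)² = 2.520×10¹⁷ J
E = γmc² = 1.4892 × 2.520×10¹⁷ = 3.753×10¹⁷ J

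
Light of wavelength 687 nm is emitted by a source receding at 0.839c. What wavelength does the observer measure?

β = 0.839
Wavelength Doppler factor = √(1.839/0.161) = √(11.422) = 3.380
λ_obs = 687 × 3.380 = 2322 nm (redshift)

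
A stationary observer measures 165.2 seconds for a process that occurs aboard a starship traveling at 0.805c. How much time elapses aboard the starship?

Dilated time Δt = 165.2 seconds
γ = 1/√(1 - 0.805²) = 1.6856
Δt₀ = Δt/γ = 165.2/1.6856 = 98.01 seconds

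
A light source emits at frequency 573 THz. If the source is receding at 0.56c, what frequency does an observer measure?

β = v/c = 0.56
(1-β)/(1+β) = 0.44/1.56 = 0.2821
Doppler factor = √(0.2821) = 0.5311
f_obs = 573 × 0.5311 = 304.3 THz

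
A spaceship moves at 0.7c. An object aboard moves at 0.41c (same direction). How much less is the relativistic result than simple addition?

Classical: u' + v = 0.41 + 0.7 = 1.11c
Relativistic: u = (0.41 + 0.7)/(1 + 0.287) = 1.11/1.287 = 0.8625c
Difference: 1.11 - 0.8625 = 0.2475c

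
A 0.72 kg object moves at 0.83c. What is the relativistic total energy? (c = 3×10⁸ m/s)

γ = 1/√(1 - 0.83²) = 1.793
mc² = 0.72 × (3×10⁸)² = 6.480×10¹⁶ J
E = γmc² = 1.793 × 6.480×10¹⁶ = 1.162×10¹⁷ J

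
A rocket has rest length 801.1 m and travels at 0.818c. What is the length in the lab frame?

Proper length L₀ = 801.1 m
γ = 1/√(1 - 0.818²) = 1.7385
L = L₀/γ = 801.1/1.7385 = 460.8 m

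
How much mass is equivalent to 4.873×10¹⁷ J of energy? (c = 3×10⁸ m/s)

From E = mc², we get m = E/c²
c² = (3×10⁸)² = 9×10¹⁶ m²/s²
m = 4.873×10¹⁷ / 9×10¹⁶ = 5.414 kg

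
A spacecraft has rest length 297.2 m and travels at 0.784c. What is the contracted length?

Proper length L₀ = 297.2 m
γ = 1/√(1 - 0.784²) = 1.611
L = L₀/γ = 297.2/1.611 = 184.5 m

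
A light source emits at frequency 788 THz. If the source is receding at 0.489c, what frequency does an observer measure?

β = v/c = 0.489
(1-β)/(1+β) = 0.511/1.489 = 0.3432
Doppler factor = √(0.3432) = 0.5858
f_obs = 788 × 0.5858 = 461.6 THz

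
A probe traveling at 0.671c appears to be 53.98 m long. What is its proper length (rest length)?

Contracted length L = 53.98 m
γ = 1/√(1 - 0.671²) = 1.3487
L₀ = γL = 1.3487 × 53.98 = 72.80 m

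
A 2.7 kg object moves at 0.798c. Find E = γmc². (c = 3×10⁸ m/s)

γ = 1/√(1 - 0.798²) = 1.6593
mc² = 2.7 × (3×10⁸)² = 2.430×10¹⁷ J
E = γmc² = 1.6593 × 2.430×10¹⁷ = 4.032×10¹⁷ J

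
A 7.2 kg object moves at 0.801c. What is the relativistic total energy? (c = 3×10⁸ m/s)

γ = 1/√(1 - 0.801²) = 1.670
mc² = 7.2 × (3×10⁸)² = 6.480×10¹⁷ J
E = γmc² = 1.670 × 6.480×10¹⁷ = 1.082×10¹⁸ J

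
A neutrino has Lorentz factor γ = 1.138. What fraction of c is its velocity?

From γ = 1/√(1 - v²/c²):
1/γ² = 1/1.138² = 0.7722
v²/c² = 1 - 0.7722 = 0.2278
v/c = √(0.2278) = 0.4773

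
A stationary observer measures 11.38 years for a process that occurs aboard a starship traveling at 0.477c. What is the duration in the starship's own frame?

Dilated time Δt = 11.38 years
γ = 1/√(1 - 0.477²) = 1.138
Δt₀ = Δt/γ = 11.38/1.138 = 10.00 years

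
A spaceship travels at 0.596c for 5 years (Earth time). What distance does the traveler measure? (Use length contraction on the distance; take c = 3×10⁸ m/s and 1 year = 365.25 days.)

Earth distance: d = v × t = 0.596c × 5 yr = 2.8212×10¹⁶ m
γ = 1.2454
d' = d/γ = 2.8212×10¹⁶/1.2454 = 2.265×10¹⁶ m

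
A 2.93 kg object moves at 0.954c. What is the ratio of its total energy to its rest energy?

E = γmc², E₀ = mc²
E/E₀ = γ = 1/√(1 - 0.954²) = 3.335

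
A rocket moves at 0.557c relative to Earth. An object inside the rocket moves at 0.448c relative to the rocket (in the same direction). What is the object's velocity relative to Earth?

u = (u' + v)/(1 + u'v/c²)
Numerator: 0.448 + 0.557 = 1.005
Denominator: 1 + 0.249536 = 1.249536
u = 1.005/1.249536 = 0.8043c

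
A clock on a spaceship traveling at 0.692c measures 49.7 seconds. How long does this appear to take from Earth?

Proper time Δt₀ = 49.7 seconds
γ = 1/√(1 - 0.692²) = 1.38524
Δt = γΔt₀ = 1.38524 × 49.7 = 68.85 seconds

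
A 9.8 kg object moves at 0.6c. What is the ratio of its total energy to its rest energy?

E = γmc², E₀ = mc²
E/E₀ = γ = 1/√(1 - 0.6²) = 1.250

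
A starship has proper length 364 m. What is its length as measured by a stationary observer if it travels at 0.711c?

Proper length L₀ = 364 m
γ = 1/√(1 - 0.711²) = 1.422
L = L₀/γ = 364/1.422 = 256.0 m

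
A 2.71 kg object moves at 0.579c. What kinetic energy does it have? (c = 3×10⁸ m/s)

γ = 1/√(1 - 0.579²) = 1.2265
γ - 1 = 0.2265
KE = (γ-1)mc² = 0.2265 × 2.71 × (3×10⁸)² = 5.524×10¹⁶ J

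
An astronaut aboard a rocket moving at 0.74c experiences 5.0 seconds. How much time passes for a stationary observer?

Proper time Δt₀ = 5.0 seconds
γ = 1/√(1 - 0.74²) = 1.4868
Δt = γΔt₀ = 1.4868 × 5.0 = 7.434 seconds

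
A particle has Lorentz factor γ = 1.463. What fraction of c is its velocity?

From γ = 1/√(1 - v²/c²):
1/γ² = 1/1.463² = 0.4672
v²/c² = 1 - 0.4672 = 0.5328
v/c = √(0.5328) = 0.7299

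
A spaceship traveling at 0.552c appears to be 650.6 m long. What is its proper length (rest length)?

Contracted length L = 650.6 m
γ = 1/√(1 - 0.552²) = 1.19926
L₀ = γL = 1.19926 × 650.6 = 780.2 m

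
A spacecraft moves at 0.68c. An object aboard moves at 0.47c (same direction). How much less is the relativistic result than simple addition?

Classical: u' + v = 0.47 + 0.68 = 1.15c
Relativistic: u = (0.47 + 0.68)/(1 + 0.3196) = 1.15/1.3196 = 0.8715c
Difference: 1.15 - 0.8715 = 0.2785c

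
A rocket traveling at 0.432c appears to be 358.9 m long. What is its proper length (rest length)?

Contracted length L = 358.9 m
γ = 1/√(1 - 0.432²) = 1.1088
L₀ = γL = 1.1088 × 358.9 = 397.9 m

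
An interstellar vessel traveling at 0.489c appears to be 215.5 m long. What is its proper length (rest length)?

Contracted length L = 215.5 m
γ = 1/√(1 - 0.489²) = 1.14642
L₀ = γL = 1.14642 × 215.5 = 247.1 m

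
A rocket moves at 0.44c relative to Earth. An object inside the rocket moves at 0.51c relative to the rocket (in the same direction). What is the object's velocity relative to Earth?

u = (u' + v)/(1 + u'v/c²)
Numerator: 0.51 + 0.44 = 0.95
Denominator: 1 + 0.2244 = 1.2244
u = 0.95/1.2244 = 0.7759c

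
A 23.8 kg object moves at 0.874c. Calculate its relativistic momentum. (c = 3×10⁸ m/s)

γ = 1/√(1 - 0.874²) = 2.058
v = 0.874 × 3×10⁸ = 2.622×10⁸ m/s
p = γmv = 2.058 × 23.8 × 2.622×10⁸ = 1.284×10¹⁰ kg·m/s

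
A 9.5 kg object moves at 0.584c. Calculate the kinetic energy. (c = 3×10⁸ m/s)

γ = 1/√(1 - 0.584²) = 1.2319
γ - 1 = 0.2319
KE = (γ-1)mc² = 0.2319 × 9.5 × (3×10⁸)² = 1.983×10¹⁷ J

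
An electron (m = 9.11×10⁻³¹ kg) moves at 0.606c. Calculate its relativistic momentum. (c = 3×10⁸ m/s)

γ = 1/√(1 - 0.606²) = 1.257
v = 0.606 × 3×10⁸ = 1.818×10⁸ m/s
p = γmv = 1.257 × 9.11×10⁻³¹ × 1.818×10⁸ = 2.082×10⁻²² kg·m/s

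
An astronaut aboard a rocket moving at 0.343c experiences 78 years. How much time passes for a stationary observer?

Proper time Δt₀ = 78 years
γ = 1/√(1 - 0.343²) = 1.0646
Δt = γΔt₀ = 1.0646 × 78 = 83.04 years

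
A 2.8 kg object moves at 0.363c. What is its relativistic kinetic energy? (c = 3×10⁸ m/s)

γ = 1/√(1 - 0.363²) = 1.0732
γ - 1 = 0.07320
KE = (γ-1)mc² = 0.07320 × 2.8 × (3×10⁸)² = 1.845×10¹⁶ J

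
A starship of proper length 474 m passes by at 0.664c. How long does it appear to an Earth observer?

Proper length L₀ = 474 m
γ = 1/√(1 - 0.664²) = 1.3374
L = L₀/γ = 474/1.3374 = 354.4 m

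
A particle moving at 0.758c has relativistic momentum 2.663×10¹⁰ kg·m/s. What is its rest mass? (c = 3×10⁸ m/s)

γ = 1/√(1 - 0.758²) = 1.53314
v = 0.758 × 3×10⁸ = 2.274×10⁸ m/s
m = p/(γv) = 2.663×10¹⁰/(1.53314 × 2.274×10⁸) = 76.38 kg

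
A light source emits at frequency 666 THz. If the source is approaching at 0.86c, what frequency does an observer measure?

β = v/c = 0.86
(1+β)/(1-β) = 1.86/0.14 = 13.286
Doppler factor = √(13.286) = 3.645
f_obs = 666 × 3.645 = 2428 THz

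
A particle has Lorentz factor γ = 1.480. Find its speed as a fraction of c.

From γ = 1/√(1 - v²/c²):
1/γ² = 1/1.480² = 0.4565
v²/c² = 1 - 0.4565 = 0.5435
v/c = √(0.5435) = 0.7372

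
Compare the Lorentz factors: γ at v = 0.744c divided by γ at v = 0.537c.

γ₁ = 1/√(1 - 0.744²) = 1.497
γ₂ = 1/√(1 - 0.537²) = 1.185
γ₁/γ₂ = 1.497/1.185 = 1.263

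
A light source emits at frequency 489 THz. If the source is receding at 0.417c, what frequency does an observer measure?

β = v/c = 0.417
(1-β)/(1+β) = 0.583/1.417 = 0.41143
Doppler factor = √(0.41143) = 0.64143
f_obs = 489 × 0.64143 = 313.7 THz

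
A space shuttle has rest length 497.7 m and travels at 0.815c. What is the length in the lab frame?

Proper length L₀ = 497.7 m
γ = 1/√(1 - 0.815²) = 1.726
L = L₀/γ = 497.7/1.726 = 288.4 m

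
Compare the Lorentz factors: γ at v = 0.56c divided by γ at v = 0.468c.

γ₁ = 1/√(1 - 0.56²) = 1.2070
γ₂ = 1/√(1 - 0.468²) = 1.1316
γ₁/γ₂ = 1.2070/1.1316 = 1.067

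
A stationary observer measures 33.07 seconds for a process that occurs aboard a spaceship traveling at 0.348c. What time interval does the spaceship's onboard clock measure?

Dilated time Δt = 33.07 seconds
γ = 1/√(1 - 0.348²) = 1.0667
Δt₀ = Δt/γ = 33.07/1.0667 = 31.00 seconds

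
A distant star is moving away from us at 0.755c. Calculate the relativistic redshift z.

β = 0.755
(1+β)/(1-β) = 1.755/0.245 = 7.163
√(7.163) = 2.676
z = 2.676 - 1 = 1.676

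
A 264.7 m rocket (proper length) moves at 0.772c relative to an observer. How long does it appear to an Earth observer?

Proper length L₀ = 264.7 m
γ = 1/√(1 - 0.772²) = 1.5733
L = L₀/γ = 264.7/1.5733 = 168.2 m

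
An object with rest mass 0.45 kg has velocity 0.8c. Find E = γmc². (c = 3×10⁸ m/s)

γ = 1/√(1 - 0.8²) = 1.6667
mc² = 0.45 × (3×10⁸)² = 4.050×10¹⁶ J
E = γmc² = 1.6667 × 4.050×10¹⁶ = 6.750×10¹⁶ J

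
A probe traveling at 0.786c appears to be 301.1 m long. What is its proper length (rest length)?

Contracted length L = 301.1 m
γ = 1/√(1 - 0.786²) = 1.6175
L₀ = γL = 1.6175 × 301.1 = 487.0 m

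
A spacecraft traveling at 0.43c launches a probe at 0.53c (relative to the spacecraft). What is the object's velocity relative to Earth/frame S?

u = (u' + v)/(1 + u'v/c²)
Numerator: 0.53 + 0.43 = 0.96
Denominator: 1 + 0.2279 = 1.2279
u = 0.96/1.2279 = 0.7818c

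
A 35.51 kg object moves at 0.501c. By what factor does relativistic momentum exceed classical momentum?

p_rel = γmv, p_class = mv
Ratio = γ = 1/√(1 - 0.501²) = 1.155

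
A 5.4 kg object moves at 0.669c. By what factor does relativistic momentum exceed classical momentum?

p_rel = γmv, p_class = mv
Ratio = γ = 1/√(1 - 0.669²) = 1.345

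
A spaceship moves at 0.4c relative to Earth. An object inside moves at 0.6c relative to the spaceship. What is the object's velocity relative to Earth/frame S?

u = (u' + v)/(1 + u'v/c²)
Numerator: 0.6 + 0.4 = 1
Denominator: 1 + 0.24 = 1.24
u = 1/1.24 = 0.8065c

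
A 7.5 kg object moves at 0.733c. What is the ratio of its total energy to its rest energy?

E = γmc², E₀ = mc²
E/E₀ = γ = 1/√(1 - 0.733²) = 1.470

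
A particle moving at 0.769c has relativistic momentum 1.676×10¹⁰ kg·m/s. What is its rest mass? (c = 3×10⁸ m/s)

γ = 1/√(1 - 0.769²) = 1.5643
v = 0.769 × 3×10⁸ = 2.307×10⁸ m/s
m = p/(γv) = 1.676×10¹⁰/(1.5643 × 2.307×10⁸) = 46.44 kg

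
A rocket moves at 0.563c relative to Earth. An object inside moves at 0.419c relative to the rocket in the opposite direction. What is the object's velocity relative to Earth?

Object's velocity in rocket frame is u' = -0.419c
u = (u' + v)/(1 + u'v/c²) = (v - 0.419)/(1 - 0.419·v/c²)
Numerator: 0.563 - 0.419 = 0.144
Denominator: 1 - 0.235897 = 0.764103
u = 0.144/0.764103 = 0.1885c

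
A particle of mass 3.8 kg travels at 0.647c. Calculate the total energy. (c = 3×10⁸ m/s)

γ = 1/√(1 - 0.647²) = 1.3115
mc² = 3.8 × (3×10⁸)² = 3.420×10¹⁷ J
E = γmc² = 1.3115 × 3.420×10¹⁷ = 4.485×10¹⁷ J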